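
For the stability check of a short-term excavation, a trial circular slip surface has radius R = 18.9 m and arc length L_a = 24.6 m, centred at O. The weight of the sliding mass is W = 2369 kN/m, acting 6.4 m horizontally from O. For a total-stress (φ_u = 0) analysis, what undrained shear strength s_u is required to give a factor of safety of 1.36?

FS = s_u·L_a·R / (W·d), so s_u = FS·W·d / (L_a·R).
s_u = 1.36·2369·6.4 / (24.60·18.9) = 20619.8 / 464.94 = 44.35 kPa

s_u = 44.3 kPa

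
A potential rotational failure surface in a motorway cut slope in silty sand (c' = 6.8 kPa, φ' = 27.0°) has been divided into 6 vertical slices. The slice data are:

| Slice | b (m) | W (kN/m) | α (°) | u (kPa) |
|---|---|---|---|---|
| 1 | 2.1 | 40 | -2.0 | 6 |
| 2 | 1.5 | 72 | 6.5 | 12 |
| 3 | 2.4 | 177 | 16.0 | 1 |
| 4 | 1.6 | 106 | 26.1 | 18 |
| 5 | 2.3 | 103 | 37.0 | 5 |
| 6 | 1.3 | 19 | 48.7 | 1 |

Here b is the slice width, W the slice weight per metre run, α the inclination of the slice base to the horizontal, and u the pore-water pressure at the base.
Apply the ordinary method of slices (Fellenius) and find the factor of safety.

FS = 1.60

Ordinary method of slices: FS = Σ[c'·Δl_i + (W_i cosα_i − u_i·Δl_i)·tanφ'] / Σ W_i sinα_i, with Δl_i = b_i / cosα_i.
Slice 1: Δl = 2.1/cos(-2.0°) = 2.101 m; N'_1 = 40·cos(-2.0°) − 6·2.101 = 27.4; c'Δl = 14.29; W sinα = -1.4
Slice 2: Δl = 1.5/cos6.5° = 1.510 m; N'_2 = 72·cos6.5° − 12·1.510 = 53.4; c'Δl = 10.27; W sinα = 8.2
Slice 3: Δl = 2.4/cos16.0° = 2.497 m; N'_3 = 177·cos16.0° − 1·2.497 = 167.6; c'Δl = 16.98; W sinα = 48.8
Slice 4: Δl = 1.6/cos26.1° = 1.782 m; N'_4 = 106·cos26.1° − 18·1.782 = 63.1; c'Δl = 12.12; W sinα = 46.6
Slice 5: Δl = 2.3/cos37.0° = 2.880 m; N'_5 = 103·cos37.0° − 5·2.880 = 67.9; c'Δl = 19.58; W sinα = 62.0
Slice 6: Δl = 1.3/cos48.7° = 1.970 m; N'_6 = 19·cos48.7° − 1·1.970 = 10.6; c'Δl = 13.39; W sinα = 14.3
Σc'Δl = 86.6 kN/m; ΣN' = 390.0 kN/m; ΣW sinα = 178.4 kN/m
Resisting = 86.6 + 390.0·tan27.0° = 86.6 + 198.7 = 285.3 kN/m
FS = 285.3 / 178.4 = 1.599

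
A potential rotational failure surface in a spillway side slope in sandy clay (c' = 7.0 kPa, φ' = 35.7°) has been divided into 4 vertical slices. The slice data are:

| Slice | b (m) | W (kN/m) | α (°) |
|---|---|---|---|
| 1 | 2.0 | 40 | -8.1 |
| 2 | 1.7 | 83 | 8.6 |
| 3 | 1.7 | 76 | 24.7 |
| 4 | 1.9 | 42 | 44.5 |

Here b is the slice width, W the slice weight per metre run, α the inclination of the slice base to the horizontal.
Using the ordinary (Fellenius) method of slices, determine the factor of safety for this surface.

Ordinary method of slices: FS = Σ[c'·Δl_i + (W_i cosα_i)·tanφ'] / Σ W_i sinα_i, with Δl_i = b_i / cosα_i.
Slice 1: Δl = 2.0/cos(-8.1°) = 2.020 m; N'_1 = 40·cos(-8.1°) = 39.6; c'Δl = 14.14; W sinα = -5.6
Slice 2: Δl = 1.7/cos8.6° = 1.719 m; N'_2 = 83·cos8.6° = 82.1; c'Δl = 12.04; W sinα = 12.4
Slice 3: Δl = 1.7/cos24.7° = 1.871 m; N'_3 = 76·cos24.7° = 69.0; c'Δl = 13.10; W sinα = 31.8
Slice 4: Δl = 1.9/cos44.5° = 2.664 m; N'_4 = 42·cos44.5° = 30.0; c'Δl = 18.65; W sinα = 29.4
Σc'Δl = 57.9 kN/m; ΣN' = 220.7 kN/m; ΣW sinα = 68.0 kN/m
Resisting = 57.9 + 220.7·tan35.7° = 57.9 + 158.6 = 216.5 kN/m
FS = 216.5 / 68.0 = 3.185

FS = 3.19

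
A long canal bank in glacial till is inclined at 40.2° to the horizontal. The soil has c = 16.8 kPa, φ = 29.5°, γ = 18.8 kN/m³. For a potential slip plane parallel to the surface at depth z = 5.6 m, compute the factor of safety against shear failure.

FS = 0.99

For an infinite slope with a slip plane parallel to the surface (no pore pressure): FS = [c + γz cos²β tanφ] / [γz sinβ cosβ].
γz = 18.8·5.6 = 105.28 kN/m²
Numerator = 16.8 + 105.28·cos²40.2°·tan29.5° = 16.8 + 105.28·0.5834·0.5658 = 51.549 kPa
Denominator = 105.28·sin40.2°·cos40.2° = 105.28·0.6455·0.7638 = 51.903 kPa
FS = 51.549 / 51.903 = 0.993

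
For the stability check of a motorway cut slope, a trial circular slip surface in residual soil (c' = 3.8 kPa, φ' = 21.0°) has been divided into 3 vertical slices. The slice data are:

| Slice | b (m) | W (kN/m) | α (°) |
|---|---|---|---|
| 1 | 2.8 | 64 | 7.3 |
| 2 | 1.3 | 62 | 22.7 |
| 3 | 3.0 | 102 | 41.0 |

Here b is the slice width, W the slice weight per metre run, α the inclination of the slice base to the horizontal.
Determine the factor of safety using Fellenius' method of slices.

Ordinary method of slices: FS = Σ[c'·Δl_i + (W_i cosα_i)·tanφ'] / Σ W_i sinα_i, with Δl_i = b_i / cosα_i.
Slice 1: Δl = 2.8/cos7.3° = 2.823 m; N'_1 = 64·cos7.3° = 63.5; c'Δl = 10.73; W sinα = 8.1
Slice 2: Δl = 1.3/cos22.7° = 1.409 m; N'_2 = 62·cos22.7° = 57.2; c'Δl = 5.35; W sinα = 23.9
Slice 3: Δl = 3.0/cos41.0° = 3.975 m; N'_3 = 102·cos41.0° = 77.0; c'Δl = 15.11; W sinα = 66.9
Σc'Δl = 31.2 kN/m; ΣN' = 197.7 kN/m; ΣW sinα = 99.0 kN/m
Resisting = 31.2 + 197.7·tan21.0° = 31.2 + 75.9 = 107.1 kN/m
FS = 107.1 / 99.0 = 1.082

FS = 1.08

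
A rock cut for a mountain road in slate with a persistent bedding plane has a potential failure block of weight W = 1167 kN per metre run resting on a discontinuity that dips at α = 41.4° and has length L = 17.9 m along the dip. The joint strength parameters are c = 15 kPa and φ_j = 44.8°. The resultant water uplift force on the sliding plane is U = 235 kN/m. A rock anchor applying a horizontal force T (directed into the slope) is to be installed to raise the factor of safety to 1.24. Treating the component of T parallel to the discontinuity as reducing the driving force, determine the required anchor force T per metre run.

T = 33 kN/m

Resolving forces along and normal to the sliding plane, with the horizontal anchor force T adding T·sinα to the effective normal force and T·cosα acting up the plane against the driving force:
FS = [cL + (W cosα − U + T sinα) tanφ_j] / [W sinα − T cosα]
Without the anchor: N' = 640.4 kN/m, driving T_d = 771.8 kN/m, resisting R = 15·17.9 + 640.4·tan44.8° = 904.4 kN/m, FS = 1.17.
Setting FS = 1.24 and solving for T:
1.24·(771.8 − T cos41.4°) = 904.4 + T sin41.4°·tan44.8°
T·(sin41.4°·tan44.8° + 1.24·cos41.4°) = 1.24·771.8 − 904.4
T·(0.6613·0.9930 + 1.24·0.7501) = 957.0 − 904.4 = 52.5
T·1.5868 = 52.5
T = 33.1 kN/m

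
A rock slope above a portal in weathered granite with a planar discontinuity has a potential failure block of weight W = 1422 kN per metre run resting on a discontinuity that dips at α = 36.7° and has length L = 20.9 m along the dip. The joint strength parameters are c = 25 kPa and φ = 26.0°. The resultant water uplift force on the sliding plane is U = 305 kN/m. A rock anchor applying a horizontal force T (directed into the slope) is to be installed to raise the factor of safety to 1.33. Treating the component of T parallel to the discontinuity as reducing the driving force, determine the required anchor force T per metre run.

T = 148 kN/m

Resolving forces along and normal to the sliding plane, with the horizontal anchor force T adding T·sinα to the effective normal force and T·cosα acting up the plane against the driving force:
FS = [cL + (W cosα − U + T sinα) tanφ] / [W sinα − T cosα]
Without the anchor: N' = 835.1 kN/m, driving T_d = 849.8 kN/m, resisting R = 25·20.9 + 835.1·tan26.0° = 929.8 kN/m, FS = 1.09.
Setting FS = 1.33 and solving for T:
1.33·(849.8 − T cos36.7°) = 929.8 + T sin36.7°·tan26.0°
T·(sin36.7°·tan26.0° + 1.33·cos36.7°) = 1.33·849.8 − 929.8
T·(0.5976·0.4877 + 1.33·0.8018) = 1130.3 − 929.8 = 200.4
T·1.3578 = 200.4
T = 147.6 kN/m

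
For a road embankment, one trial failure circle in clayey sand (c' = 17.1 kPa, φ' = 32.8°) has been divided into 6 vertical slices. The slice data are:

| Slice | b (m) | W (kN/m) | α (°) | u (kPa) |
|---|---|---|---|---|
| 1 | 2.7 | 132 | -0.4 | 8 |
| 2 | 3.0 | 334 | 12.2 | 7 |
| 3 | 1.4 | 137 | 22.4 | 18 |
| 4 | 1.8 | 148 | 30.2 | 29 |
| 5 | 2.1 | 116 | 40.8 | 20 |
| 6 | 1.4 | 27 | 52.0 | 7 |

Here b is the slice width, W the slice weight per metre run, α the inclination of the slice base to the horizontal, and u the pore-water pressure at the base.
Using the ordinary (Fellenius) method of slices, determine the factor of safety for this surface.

Ordinary method of slices: FS = Σ[c'·Δl_i + (W_i cosα_i − u_i·Δl_i)·tanφ'] / Σ W_i sinα_i, with Δl_i = b_i / cosα_i.
Slice 1: Δl = 2.7/cos(-0.4°) = 2.700 m; N'_1 = 132·cos(-0.4°) − 8·2.700 = 110.4; c'Δl = 46.17; W sinα = -0.9
Slice 2: Δl = 3.0/cos12.2° = 3.069 m; N'_2 = 334·cos12.2° − 7·3.069 = 305.0; c'Δl = 52.49; W sinα = 70.6
Slice 3: Δl = 1.4/cos22.4° = 1.514 m; N'_3 = 137·cos22.4° − 18·1.514 = 99.4; c'Δl = 25.89; W sinα = 52.2
Slice 4: Δl = 1.8/cos30.2° = 2.083 m; N'_4 = 148·cos30.2° − 29·2.083 = 67.5; c'Δl = 35.61; W sinα = 74.4
Slice 5: Δl = 2.1/cos40.8° = 2.774 m; N'_5 = 116·cos40.8° − 20·2.774 = 32.3; c'Δl = 47.44; W sinα = 75.8
Slice 6: Δl = 1.4/cos52.0° = 2.274 m; N'_6 = 27·cos52.0° − 7·2.274 = 0.7; c'Δl = 38.89; W sinα = 21.3
Σc'Δl = 246.5 kN/m; ΣN' = 615.3 kN/m; ΣW sinα = 293.4 kN/m
Resisting = 246.5 + 615.3·tan32.8° = 246.5 + 396.5 = 643.0 kN/m
FS = 643.0 / 293.4 = 2.192

FS = 2.19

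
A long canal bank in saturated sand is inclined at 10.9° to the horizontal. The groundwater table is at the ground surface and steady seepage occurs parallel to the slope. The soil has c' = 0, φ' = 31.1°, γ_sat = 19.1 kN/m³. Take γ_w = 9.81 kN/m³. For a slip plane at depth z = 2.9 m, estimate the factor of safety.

With seepage parallel to the slope and the water table at the surface, the effective normal stress on the slip plane uses the buoyant unit weight γ' = γ_sat − γ_w while the driving shear stress uses γ_sat:
FS = [c' + γ' z cos²β tanφ'] / [γ_sat z sinβ cosβ]
(For c' = 0 this reduces to FS = (γ'/γ_sat)·tanφ'/tanβ.)
γ' = 19.1 − 9.81 = 9.29 kN/m³
Numerator = 0.0 + 9.29·2.9·cos²10.9°·tan31.1° = 0.0 + 9.29·2.9·0.9642·0.6032 = 15.671 kPa
Denominator = 19.1·2.9·sin10.9°·cos10.9° = 19.1·2.9·0.1891·0.9820 = 10.285 kPa
FS = 15.671 / 10.285 = 1.524

FS = 1.52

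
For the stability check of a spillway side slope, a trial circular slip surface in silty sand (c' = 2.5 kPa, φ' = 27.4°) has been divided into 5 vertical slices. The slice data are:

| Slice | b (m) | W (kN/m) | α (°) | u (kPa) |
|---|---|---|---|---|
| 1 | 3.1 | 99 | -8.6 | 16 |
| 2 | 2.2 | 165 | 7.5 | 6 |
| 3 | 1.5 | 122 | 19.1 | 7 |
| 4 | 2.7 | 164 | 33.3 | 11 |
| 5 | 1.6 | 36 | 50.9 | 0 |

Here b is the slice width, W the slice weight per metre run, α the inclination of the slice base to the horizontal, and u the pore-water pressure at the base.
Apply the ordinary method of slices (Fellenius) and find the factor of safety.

FS = 1.54

Ordinary method of slices: FS = Σ[c'·Δl_i + (W_i cosα_i − u_i·Δl_i)·tanφ'] / Σ W_i sinα_i, with Δl_i = b_i / cosα_i.
Slice 1: Δl = 3.1/cos(-8.6°) = 3.135 m; N'_1 = 99·cos(-8.6°) − 16·3.135 = 47.7; c'Δl = 7.84; W sinα = -14.8
Slice 2: Δl = 2.2/cos7.5° = 2.219 m; N'_2 = 165·cos7.5° − 6·2.219 = 150.3; c'Δl = 5.55; W sinα = 21.5
Slice 3: Δl = 1.5/cos19.1° = 1.587 m; N'_3 = 122·cos19.1° − 7·1.587 = 104.2; c'Δl = 3.97; W sinα = 39.9
Slice 4: Δl = 2.7/cos33.3° = 3.230 m; N'_4 = 164·cos33.3° − 11·3.230 = 101.5; c'Δl = 8.08; W sinα = 90.0
Slice 5: Δl = 1.6/cos50.9° = 2.537 m; N'_5 = 36·cos50.9° − 0·2.537 = 22.7; c'Δl = 6.34; W sinα = 27.9
Σc'Δl = 31.8 kN/m; ΣN' = 426.4 kN/m; ΣW sinα = 164.6 kN/m
Resisting = 31.8 + 426.4·tan27.4° = 31.8 + 221.0 = 252.8 kN/m
FS = 252.8 / 164.6 = 1.536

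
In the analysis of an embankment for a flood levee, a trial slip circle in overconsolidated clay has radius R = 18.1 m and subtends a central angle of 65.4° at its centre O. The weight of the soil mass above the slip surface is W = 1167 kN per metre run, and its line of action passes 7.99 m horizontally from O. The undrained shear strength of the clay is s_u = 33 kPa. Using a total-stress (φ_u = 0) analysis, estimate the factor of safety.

Taking moments about the centre O, the resisting moment is provided by the undrained shear strength acting along the arc:
Arc length L_a = R·θ = 18.1·(65.4°·π/180) = 18.1·1.1414 = 20.66 m
M_R = s_u·L_a·R = 33·20.66·18.1 = 12340.3 kN·m/m
M_D = W·d = 1167·7.99 = 9324.3 kN·m/m
FS = M_R / M_D = 12340.3 / 9324.3 = 1.323

FS = 1.32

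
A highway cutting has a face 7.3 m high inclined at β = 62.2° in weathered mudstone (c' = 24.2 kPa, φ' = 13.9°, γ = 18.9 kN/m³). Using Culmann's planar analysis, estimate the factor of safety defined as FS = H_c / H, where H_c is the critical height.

FS = 1.80

H_c = (4c'/γ) · sinβ cosφ' / [1 − cos(β − φ')]
    = (4·24.2/18.9) · sin62.2°·cos13.9° / [1 − cos48.3°]
    = 5.122 · 0.8587 / 0.3348 = 13.14 m
FS = H_c / H = 13.14 / 7.3 = 1.800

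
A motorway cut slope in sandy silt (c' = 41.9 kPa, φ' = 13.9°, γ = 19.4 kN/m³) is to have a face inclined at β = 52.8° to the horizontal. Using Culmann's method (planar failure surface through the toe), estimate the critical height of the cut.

Culmann's analysis gives the critical failure plane at α_cr = (β + φ')/2 = (52.8 + 13.9)/2 = 33.4°, and the critical height
H_c = (4c'/γ) · sinβ cosφ' / [1 − cos(β − φ')]
    = (4·41.9/19.4) · sin52.8°·cos13.9° / [1 − cos(38.9°)]
    = 8.639 · 0.7965·0.9707 / [1 − 0.7782]
    = 8.639 · 0.7732 / 0.2218
    = 30.12 m

H_c = 30.12 m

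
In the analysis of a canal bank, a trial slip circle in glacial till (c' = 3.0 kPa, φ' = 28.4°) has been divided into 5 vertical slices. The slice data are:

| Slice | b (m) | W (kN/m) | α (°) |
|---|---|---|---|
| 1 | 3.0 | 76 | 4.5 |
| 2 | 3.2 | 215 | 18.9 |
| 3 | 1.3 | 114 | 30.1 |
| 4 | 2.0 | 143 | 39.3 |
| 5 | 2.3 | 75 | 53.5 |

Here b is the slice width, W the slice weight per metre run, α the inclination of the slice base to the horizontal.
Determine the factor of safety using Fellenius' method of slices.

FS = 1.17

Ordinary method of slices: FS = Σ[c'·Δl_i + (W_i cosα_i)·tanφ'] / Σ W_i sinα_i, with Δl_i = b_i / cosα_i.
Slice 1: Δl = 3.0/cos4.5° = 3.009 m; N'_1 = 76·cos4.5° = 75.8; c'Δl = 9.03; W sinα = 6.0
Slice 2: Δl = 3.2/cos18.9° = 3.382 m; N'_2 = 215·cos18.9° = 203.4; c'Δl = 10.15; W sinα = 69.6
Slice 3: Δl = 1.3/cos30.1° = 1.503 m; N'_3 = 114·cos30.1° = 98.6; c'Δl = 4.51; W sinα = 57.2
Slice 4: Δl = 2.0/cos39.3° = 2.585 m; N'_4 = 143·cos39.3° = 110.7; c'Δl = 7.75; W sinα = 90.6
Slice 5: Δl = 2.3/cos53.5° = 3.867 m; N'_5 = 75·cos53.5° = 44.6; c'Δl = 11.60; W sinα = 60.3
Σc'Δl = 43.0 kN/m; ΣN' = 533.1 kN/m; ΣW sinα = 283.6 kN/m
Resisting = 43.0 + 533.1·tan28.4° = 43.0 + 288.2 = 331.3 kN/m
FS = 331.3 / 283.6 = 1.168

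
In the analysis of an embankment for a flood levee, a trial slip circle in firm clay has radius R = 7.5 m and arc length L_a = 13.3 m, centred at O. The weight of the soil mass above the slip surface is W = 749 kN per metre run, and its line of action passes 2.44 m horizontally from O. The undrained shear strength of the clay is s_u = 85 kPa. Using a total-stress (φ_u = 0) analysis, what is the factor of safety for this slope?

Taking moments about the centre O, the resisting moment is provided by the undrained shear strength acting along the arc:
M_R = s_u·L_a·R = 85·13.30·7.5 = 8478.8 kN·m/m
M_D = W·d = 749·2.44 = 1827.6 kN·m/m
FS = M_R / M_D = 8478.8 / 1827.6 = 4.639

FS = 4.64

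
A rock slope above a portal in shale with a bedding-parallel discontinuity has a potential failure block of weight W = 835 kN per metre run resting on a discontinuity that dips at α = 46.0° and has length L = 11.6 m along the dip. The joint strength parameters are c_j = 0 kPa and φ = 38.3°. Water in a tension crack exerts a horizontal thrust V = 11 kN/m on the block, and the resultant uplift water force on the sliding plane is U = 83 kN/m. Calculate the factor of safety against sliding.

Resolving the block weight along and normal to the plane and applying the Mohr–Coulomb strength on the joint:
N' = W cosα − U − V sinα = 835·cos46.0° − 83 − 11·sin46.0° = 489.1 kN/m
Driving force T = W sinα + V cosα = 835·sin46.0° + 11·cos46.0° = 608.3 kN/m
Resisting force R = c_j·L + N'·tanφ = 0·11.6 + 489.1·tan38.3° = 0.0 + 386.3 = 386.3 kN/m
FS = R / T = 386.3 / 608.3 = 0.635

FS = 0.64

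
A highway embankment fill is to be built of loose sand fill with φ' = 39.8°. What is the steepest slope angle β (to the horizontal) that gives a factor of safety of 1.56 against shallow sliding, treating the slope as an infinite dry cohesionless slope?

For an infinite dry cohesionless slope FS = tanφ'/tanβ, so tanβ = tanφ' / FS.
tanβ = tan39.8° / 1.56 = 0.8332 / 1.56 = 0.5341
β = arctan(0.5341) = 28.11°

β = 28.1°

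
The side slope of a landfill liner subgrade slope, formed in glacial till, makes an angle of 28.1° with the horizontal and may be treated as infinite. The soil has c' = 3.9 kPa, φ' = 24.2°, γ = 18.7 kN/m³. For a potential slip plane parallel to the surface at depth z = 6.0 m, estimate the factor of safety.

For an infinite slope with a slip plane parallel to the surface (no pore pressure): FS = [c' + γz cos²β tanφ'] / [γz sinβ cosβ].
γz = 18.7·6.0 = 112.20 kN/m²
Numerator = 3.9 + 112.20·cos²28.1°·tan24.2° = 3.9 + 112.20·0.7781·0.4494 = 43.138 kPa
Denominator = 112.20·sin28.1°·cos28.1° = 112.20·0.4710·0.8821 = 46.618 kPa
FS = 43.138 / 46.618 = 0.925

FS = 0.93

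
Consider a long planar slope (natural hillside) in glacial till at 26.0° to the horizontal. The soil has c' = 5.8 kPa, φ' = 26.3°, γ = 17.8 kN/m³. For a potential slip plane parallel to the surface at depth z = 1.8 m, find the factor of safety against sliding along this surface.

For an infinite slope with a slip plane parallel to the surface (no pore pressure): FS = [c' + γz cos²β tanφ'] / [γz sinβ cosβ].
γz = 17.8·1.8 = 32.04 kN/m²
Numerator = 5.8 + 32.04·cos²26.0°·tan26.3° = 5.8 + 32.04·0.8078·0.4942 = 18.592 kPa
Denominator = 32.04·sin26.0°·cos26.0° = 32.04·0.4384·0.8988 = 12.624 kPa
FS = 18.592 / 12.624 = 1.473

FS = 1.47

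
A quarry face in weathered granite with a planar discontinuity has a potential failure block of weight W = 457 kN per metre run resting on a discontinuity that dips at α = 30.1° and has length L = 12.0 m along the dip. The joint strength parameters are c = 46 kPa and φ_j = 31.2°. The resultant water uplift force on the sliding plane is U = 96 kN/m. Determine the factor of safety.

Resolving the block weight along and normal to the plane and applying the Mohr–Coulomb strength on the joint:
N' = W cosα − U = 457·cos30.1° − 96 = 299.4 kN/m
Driving force T = W sinα = 457·sin30.1° = 229.2 kN/m
Resisting force R = c·L + N'·tanφ_j = 46·12.0 + 299.4·tan31.2° = 552.0 + 181.3 = 733.3 kN/m
FS = R / T = 733.3 / 229.2 = 3.200

FS = 3.20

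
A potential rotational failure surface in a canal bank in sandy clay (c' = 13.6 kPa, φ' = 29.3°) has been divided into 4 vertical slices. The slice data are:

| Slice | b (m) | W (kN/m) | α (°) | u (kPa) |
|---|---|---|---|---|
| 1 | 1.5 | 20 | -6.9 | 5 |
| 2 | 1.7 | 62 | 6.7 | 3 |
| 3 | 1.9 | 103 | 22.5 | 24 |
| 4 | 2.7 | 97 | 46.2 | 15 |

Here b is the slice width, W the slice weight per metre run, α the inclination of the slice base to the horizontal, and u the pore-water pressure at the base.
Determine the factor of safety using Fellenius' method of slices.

Ordinary method of slices: FS = Σ[c'·Δl_i + (W_i cosα_i − u_i·Δl_i)·tanφ'] / Σ W_i sinα_i, with Δl_i = b_i / cosα_i.
Slice 1: Δl = 1.5/cos(-6.9°) = 1.511 m; N'_1 = 20·cos(-6.9°) − 5·1.511 = 12.3; c'Δl = 20.55; W sinα = -2.4
Slice 2: Δl = 1.7/cos6.7° = 1.712 m; N'_2 = 62·cos6.7° − 3·1.712 = 56.4; c'Δl = 23.28; W sinα = 7.2
Slice 3: Δl = 1.9/cos22.5° = 2.057 m; N'_3 = 103·cos22.5° − 24·2.057 = 45.8; c'Δl = 27.97; W sinα = 39.4
Slice 4: Δl = 2.7/cos46.2° = 3.901 m; N'_4 = 97·cos46.2° − 15·3.901 = 8.6; c'Δl = 53.05; W sinα = 70.0
Σc'Δl = 124.8 kN/m; ΣN' = 123.2 kN/m; ΣW sinα = 114.3 kN/m
Resisting = 124.8 + 123.2·tan29.3° = 124.8 + 69.1 = 194.0 kN/m
FS = 194.0 / 114.3 = 1.698

FS = 1.70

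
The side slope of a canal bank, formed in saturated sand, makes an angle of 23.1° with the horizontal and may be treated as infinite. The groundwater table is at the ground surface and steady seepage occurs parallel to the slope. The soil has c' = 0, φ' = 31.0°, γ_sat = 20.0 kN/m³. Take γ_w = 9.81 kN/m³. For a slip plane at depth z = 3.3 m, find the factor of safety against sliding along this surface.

With seepage parallel to the slope and the water table at the surface, the effective normal stress on the slip plane uses the buoyant unit weight γ' = γ_sat − γ_w while the driving shear stress uses γ_sat:
FS = [c' + γ' z cos²β tanφ'] / [γ_sat z sinβ cosβ]
(For c' = 0 this reduces to FS = (γ'/γ_sat)·tanφ'/tanβ.)
γ' = 20.0 − 9.81 = 10.19 kN/m³
Numerator = 0.0 + 10.19·3.3·cos²23.1°·tan31.0° = 0.0 + 10.19·3.3·0.8461·0.6009 = 17.095 kPa
Denominator = 20.0·3.3·sin23.1°·cos23.1° = 20.0·3.3·0.3923·0.9198 = 23.818 kPa
FS = 17.095 / 23.818 = 0.718

FS = 0.72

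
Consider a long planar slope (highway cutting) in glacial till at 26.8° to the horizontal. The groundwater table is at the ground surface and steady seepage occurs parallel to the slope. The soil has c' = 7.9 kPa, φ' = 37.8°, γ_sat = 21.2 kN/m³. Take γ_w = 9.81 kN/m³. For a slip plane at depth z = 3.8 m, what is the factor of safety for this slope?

With seepage parallel to the slope and the water table at the surface, the effective normal stress on the slip plane uses the buoyant unit weight γ' = γ_sat − γ_w while the driving shear stress uses γ_sat:
FS = [c' + γ' z cos²β tanφ'] / [γ_sat z sinβ cosβ]
γ' = 21.2 − 9.81 = 11.39 kN/m³
Numerator = 7.9 + 11.39·3.8·cos²26.8°·tan37.8° = 7.9 + 11.39·3.8·0.7967·0.7757 = 34.648 kPa
Denominator = 21.2·3.8·sin26.8°·cos26.8° = 21.2·3.8·0.4509·0.8926 = 32.421 kPa
FS = 34.648 / 32.421 = 1.069

FS = 1.07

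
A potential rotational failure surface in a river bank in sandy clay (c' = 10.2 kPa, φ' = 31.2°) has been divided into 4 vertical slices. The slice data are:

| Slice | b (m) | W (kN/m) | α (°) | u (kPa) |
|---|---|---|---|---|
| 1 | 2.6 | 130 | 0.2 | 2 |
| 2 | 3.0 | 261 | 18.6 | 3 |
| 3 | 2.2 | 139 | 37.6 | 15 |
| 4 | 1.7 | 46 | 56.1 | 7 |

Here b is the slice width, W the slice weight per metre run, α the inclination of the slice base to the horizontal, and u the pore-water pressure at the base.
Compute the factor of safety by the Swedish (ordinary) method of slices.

FS = 1.85

Ordinary method of slices: FS = Σ[c'·Δl_i + (W_i cosα_i − u_i·Δl_i)·tanφ'] / Σ W_i sinα_i, with Δl_i = b_i / cosα_i.
Slice 1: Δl = 2.6/cos0.2° = 2.600 m; N'_1 = 130·cos0.2° − 2·2.600 = 124.8; c'Δl = 26.52; W sinα = 0.5
Slice 2: Δl = 3.0/cos18.6° = 3.165 m; N'_2 = 261·cos18.6° − 3·3.165 = 237.9; c'Δl = 32.29; W sinα = 83.2
Slice 3: Δl = 2.2/cos37.6° = 2.777 m; N'_3 = 139·cos37.6° − 15·2.777 = 68.5; c'Δl = 28.32; W sinα = 84.8
Slice 4: Δl = 1.7/cos56.1° = 3.048 m; N'_4 = 46·cos56.1° − 7·3.048 = 4.3; c'Δl = 31.09; W sinα = 38.2
Σc'Δl = 118.2 kN/m; ΣN' = 435.5 kN/m; ΣW sinα = 206.7 kN/m
Resisting = 118.2 + 435.5·tan31.2° = 118.2 + 263.7 = 381.9 kN/m
FS = 381.9 / 206.7 = 1.848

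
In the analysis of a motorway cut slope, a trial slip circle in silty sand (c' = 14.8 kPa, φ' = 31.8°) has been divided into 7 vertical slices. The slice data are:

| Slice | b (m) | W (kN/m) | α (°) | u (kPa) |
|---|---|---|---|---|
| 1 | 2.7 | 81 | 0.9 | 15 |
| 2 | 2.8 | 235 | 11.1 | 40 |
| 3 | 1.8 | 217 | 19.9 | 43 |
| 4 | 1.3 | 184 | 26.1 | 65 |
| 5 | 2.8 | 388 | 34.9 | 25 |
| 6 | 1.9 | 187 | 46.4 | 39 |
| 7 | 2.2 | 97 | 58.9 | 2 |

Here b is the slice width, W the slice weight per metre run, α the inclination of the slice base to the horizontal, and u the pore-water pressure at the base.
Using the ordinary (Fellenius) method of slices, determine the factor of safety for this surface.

FS = 1.07

Ordinary method of slices: FS = Σ[c'·Δl_i + (W_i cosα_i − u_i·Δl_i)·tanφ'] / Σ W_i sinα_i, with Δl_i = b_i / cosα_i.
Slice 1: Δl = 2.7/cos0.9° = 2.700 m; N'_1 = 81·cos0.9° − 15·2.700 = 40.5; c'Δl = 39.96; W sinα = 1.3
Slice 2: Δl = 2.8/cos11.1° = 2.853 m; N'_2 = 235·cos11.1° − 40·2.853 = 116.5; c'Δl = 42.23; W sinα = 45.2
Slice 3: Δl = 1.8/cos19.9° = 1.914 m; N'_3 = 217·cos19.9° − 43·1.914 = 121.7; c'Δl = 28.33; W sinα = 73.9
Slice 4: Δl = 1.3/cos26.1° = 1.448 m; N'_4 = 184·cos26.1° − 65·1.448 = 71.1; c'Δl = 21.42; W sinα = 80.9
Slice 5: Δl = 2.8/cos34.9° = 3.414 m; N'_5 = 388·cos34.9° − 25·3.414 = 232.9; c'Δl = 50.53; W sinα = 222.0
Slice 6: Δl = 1.9/cos46.4° = 2.755 m; N'_6 = 187·cos46.4° − 39·2.755 = 21.5; c'Δl = 40.78; W sinα = 135.4
Slice 7: Δl = 2.2/cos58.9° = 4.259 m; N'_7 = 97·cos58.9° − 2·4.259 = 41.6; c'Δl = 63.04; W sinα = 83.1
Σc'Δl = 286.3 kN/m; ΣN' = 645.8 kN/m; ΣW sinα = 641.8 kN/m
Resisting = 286.3 + 645.8·tan31.8° = 286.3 + 400.4 = 686.7 kN/m
FS = 686.7 / 641.8 = 1.070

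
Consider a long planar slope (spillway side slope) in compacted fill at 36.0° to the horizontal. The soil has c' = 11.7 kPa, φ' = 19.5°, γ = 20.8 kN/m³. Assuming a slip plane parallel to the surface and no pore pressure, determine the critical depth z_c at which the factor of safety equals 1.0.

Setting FS = 1.00 in FS = [c' + γz cos²β tanφ'] / [γz sinβ cosβ] and solving for z:
z = c' / [γ cosβ (FS·sinβ − cosβ·tanφ')]
  = 11.7 / [20.8·cos36.0°·(1.00·sin36.0° − cos36.0°·tan19.5°)]
  = 11.7 / [20.8·0.8090·(1.00·0.5878 − 0.8090·0.3541)]
  = 11.7 / 5.0701 = 2.308 m

z_c = 2.31 m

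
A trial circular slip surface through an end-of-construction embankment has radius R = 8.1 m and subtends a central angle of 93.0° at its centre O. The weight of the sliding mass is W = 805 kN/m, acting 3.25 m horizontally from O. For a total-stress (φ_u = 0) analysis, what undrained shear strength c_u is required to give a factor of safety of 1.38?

FS = c_u·L_a·R / (W·d), so c_u = FS·W·d / (L_a·R).
Arc length L_a = R·θ = 8.1·(93.0°·π/180) = 8.1·1.6232 = 13.15 m
c_u = 1.38·805·3.25 / (13.15·8.1) = 3610.4 / 106.50 = 33.90 kPa

c_u = 33.9 kPa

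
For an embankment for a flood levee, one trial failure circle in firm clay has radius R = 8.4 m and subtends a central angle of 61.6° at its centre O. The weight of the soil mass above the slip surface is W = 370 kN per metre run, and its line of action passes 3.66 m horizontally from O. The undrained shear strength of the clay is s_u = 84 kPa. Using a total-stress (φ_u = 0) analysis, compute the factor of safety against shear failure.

FS = 4.71

Taking moments about the centre O, the resisting moment is provided by the undrained shear strength acting along the arc:
Arc length L_a = R·θ = 8.4·(61.6°·π/180) = 8.4·1.0751 = 9.03 m
M_R = s_u·L_a·R = 84·9.03·8.4 = 6372.3 kN·m/m
M_D = W·d = 370·3.66 = 1354.2 kN·m/m
FS = M_R / M_D = 6372.3 / 1354.2 = 4.706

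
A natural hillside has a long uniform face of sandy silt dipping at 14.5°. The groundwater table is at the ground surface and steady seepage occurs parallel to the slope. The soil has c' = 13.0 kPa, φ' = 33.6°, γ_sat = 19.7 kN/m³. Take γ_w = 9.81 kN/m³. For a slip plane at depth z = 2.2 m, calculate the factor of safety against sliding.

With seepage parallel to the slope and the water table at the surface, the effective normal stress on the slip plane uses the buoyant unit weight γ' = γ_sat − γ_w while the driving shear stress uses γ_sat:
FS = [c' + γ' z cos²β tanφ'] / [γ_sat z sinβ cosβ]
γ' = 19.7 − 9.81 = 9.89 kN/m³
Numerator = 13.0 + 9.89·2.2·cos²14.5°·tan33.6° = 13.0 + 9.89·2.2·0.9373·0.6644 = 26.550 kPa
Denominator = 19.7·2.2·sin14.5°·cos14.5° = 19.7·2.2·0.2504·0.9681 = 10.506 kPa
FS = 26.550 / 10.506 = 2.527

FS = 2.53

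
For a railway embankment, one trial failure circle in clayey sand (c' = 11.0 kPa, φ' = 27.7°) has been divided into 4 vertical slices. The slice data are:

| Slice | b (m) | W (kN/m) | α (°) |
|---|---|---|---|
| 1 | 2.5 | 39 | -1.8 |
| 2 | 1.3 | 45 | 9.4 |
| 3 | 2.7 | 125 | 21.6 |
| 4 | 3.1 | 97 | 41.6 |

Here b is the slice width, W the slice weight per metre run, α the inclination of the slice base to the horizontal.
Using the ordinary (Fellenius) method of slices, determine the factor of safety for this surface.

Ordinary method of slices: FS = Σ[c'·Δl_i + (W_i cosα_i)·tanφ'] / Σ W_i sinα_i, with Δl_i = b_i / cosα_i.
Slice 1: Δl = 2.5/cos(-1.8°) = 2.501 m; N'_1 = 39·cos(-1.8°) = 39.0; c'Δl = 27.51; W sinα = -1.2
Slice 2: Δl = 1.3/cos9.4° = 1.318 m; N'_2 = 45·cos9.4° = 44.4; c'Δl = 14.49; W sinα = 7.3
Slice 3: Δl = 2.7/cos21.6° = 2.904 m; N'_3 = 125·cos21.6° = 116.2; c'Δl = 31.94; W sinα = 46.0
Slice 4: Δl = 3.1/cos41.6° = 4.146 m; N'_4 = 97·cos41.6° = 72.5; c'Δl = 45.60; W sinα = 64.4
Σc'Δl = 119.6 kN/m; ΣN' = 272.1 kN/m; ΣW sinα = 116.5 kN/m
Resisting = 119.6 + 272.1·tan27.7° = 119.6 + 142.9 = 262.4 kN/m
FS = 262.4 / 116.5 = 2.252

FS = 2.25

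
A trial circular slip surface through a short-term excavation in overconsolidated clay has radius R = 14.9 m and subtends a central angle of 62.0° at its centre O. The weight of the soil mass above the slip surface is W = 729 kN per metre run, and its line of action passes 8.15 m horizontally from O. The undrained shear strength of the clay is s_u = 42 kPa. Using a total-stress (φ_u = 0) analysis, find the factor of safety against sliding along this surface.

Taking moments about the centre O, the resisting moment is provided by the undrained shear strength acting along the arc:
Arc length L_a = R·θ = 14.9·(62.0°·π/180) = 14.9·1.0821 = 16.12 m
M_R = s_u·L_a·R = 42·16.12·14.9 = 10090.0 kN·m/m
M_D = W·d = 729·8.15 = 5941.4 kN·m/m
FS = M_R / M_D = 10090.0 / 5941.4 = 1.698

FS = 1.70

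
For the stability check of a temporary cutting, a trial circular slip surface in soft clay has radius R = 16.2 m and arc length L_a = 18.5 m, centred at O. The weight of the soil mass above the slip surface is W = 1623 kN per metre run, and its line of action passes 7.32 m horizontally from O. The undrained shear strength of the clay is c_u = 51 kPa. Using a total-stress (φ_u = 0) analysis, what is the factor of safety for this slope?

FS = 1.29

Taking moments about the centre O, the resisting moment is provided by the undrained shear strength acting along the arc:
M_R = c_u·L_a·R = 51·18.50·16.2 = 15284.7 kN·m/m
M_D = W·d = 1623·7.32 = 11880.4 kN·m/m
FS = M_R / M_D = 15284.7 / 11880.4 = 1.287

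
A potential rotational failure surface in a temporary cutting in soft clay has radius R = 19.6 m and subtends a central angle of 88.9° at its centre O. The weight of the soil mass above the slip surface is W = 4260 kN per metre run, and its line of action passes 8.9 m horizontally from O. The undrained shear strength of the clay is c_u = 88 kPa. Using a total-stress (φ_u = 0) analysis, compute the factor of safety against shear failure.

FS = 1.38

Taking moments about the centre O, the resisting moment is provided by the undrained shear strength acting along the arc:
Arc length L_a = R·θ = 19.6·(88.9°·π/180) = 19.6·1.5516 = 30.41 m
M_R = c_u·L_a·R = 88·30.41·19.6 = 52453.4 kN·m/m
M_D = W·d = 4260·8.9 = 37914.0 kN·m/m
FS = M_R / M_D = 52453.4 / 37914.0 = 1.383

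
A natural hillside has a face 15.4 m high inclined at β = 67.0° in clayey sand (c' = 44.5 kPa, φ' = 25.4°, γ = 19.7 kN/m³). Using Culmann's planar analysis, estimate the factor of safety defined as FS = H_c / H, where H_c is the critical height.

FS = 1.93

H_c = (4c'/γ) · sinβ cosφ' / [1 − cos(β − φ')]
    = (4·44.5/19.7) · sin67.0°·cos25.4° / [1 − cos41.6°]
    = 9.036 · 0.8315 / 0.2522 = 29.79 m
FS = H_c / H = 29.79 / 15.4 = 1.934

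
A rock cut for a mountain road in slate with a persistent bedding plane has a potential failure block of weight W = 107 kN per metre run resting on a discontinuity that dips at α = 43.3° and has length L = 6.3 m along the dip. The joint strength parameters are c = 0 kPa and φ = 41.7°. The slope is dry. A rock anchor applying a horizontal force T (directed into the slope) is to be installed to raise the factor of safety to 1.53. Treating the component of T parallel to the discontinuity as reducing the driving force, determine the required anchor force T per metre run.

Resolving forces along and normal to the sliding plane, with the horizontal anchor force T adding T·sinα to the effective normal force and T·cosα acting up the plane against the driving force:
FS = [cL + (W cosα + T sinα) tanφ] / [W sinα − T cosα]
Without the anchor: N' = 77.9 kN/m, driving T_d = 73.4 kN/m, resisting R = 0·6.3 + 77.9·tan41.7° = 69.4 kN/m, FS = 0.95.
Setting FS = 1.53 and solving for T:
1.53·(73.4 − T cos43.3°) = 69.4 + T sin43.3°·tan41.7°
T·(sin43.3°·tan41.7° + 1.53·cos43.3°) = 1.53·73.4 − 69.4
T·(0.6858·0.8910 + 1.53·0.7278) = 112.3 − 69.4 = 42.9
T·1.7245 = 42.9
T = 24.9 kN/m

T = 25 kN/m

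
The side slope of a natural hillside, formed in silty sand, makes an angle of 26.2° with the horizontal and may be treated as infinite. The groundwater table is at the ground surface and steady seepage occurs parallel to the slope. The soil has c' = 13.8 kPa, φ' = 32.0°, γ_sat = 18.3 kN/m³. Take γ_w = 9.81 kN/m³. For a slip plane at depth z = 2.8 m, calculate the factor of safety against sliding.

FS = 1.27

With seepage parallel to the slope and the water table at the surface, the effective normal stress on the slip plane uses the buoyant unit weight γ' = γ_sat − γ_w while the driving shear stress uses γ_sat:
FS = [c' + γ' z cos²β tanφ'] / [γ_sat z sinβ cosβ]
γ' = 18.3 − 9.81 = 8.49 kN/m³
Numerator = 13.8 + 8.49·2.8·cos²26.2°·tan32.0° = 13.8 + 8.49·2.8·0.8051·0.6249 = 25.759 kPa
Denominator = 18.3·2.8·sin26.2°·cos26.2° = 18.3·2.8·0.4415·0.8973 = 20.298 kPa
FS = 25.759 / 20.298 = 1.269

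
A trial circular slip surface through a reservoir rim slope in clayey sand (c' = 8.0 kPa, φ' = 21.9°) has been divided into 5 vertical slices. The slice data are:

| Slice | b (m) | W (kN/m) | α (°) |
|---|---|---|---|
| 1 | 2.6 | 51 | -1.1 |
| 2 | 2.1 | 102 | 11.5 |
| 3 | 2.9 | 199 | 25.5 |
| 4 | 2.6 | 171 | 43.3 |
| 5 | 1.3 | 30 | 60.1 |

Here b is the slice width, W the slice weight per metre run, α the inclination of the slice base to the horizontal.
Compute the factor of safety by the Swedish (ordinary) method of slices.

FS = 1.22

Ordinary method of slices: FS = Σ[c'·Δl_i + (W_i cosα_i)·tanφ'] / Σ W_i sinα_i, with Δl_i = b_i / cosα_i.
Slice 1: Δl = 2.6/cos(-1.1°) = 2.600 m; N'_1 = 51·cos(-1.1°) = 51.0; c'Δl = 20.80; W sinα = -1.0
Slice 2: Δl = 2.1/cos11.5° = 2.143 m; N'_2 = 102·cos11.5° = 100.0; c'Δl = 17.14; W sinα = 20.3
Slice 3: Δl = 2.9/cos25.5° = 3.213 m; N'_3 = 199·cos25.5° = 179.6; c'Δl = 25.70; W sinα = 85.7
Slice 4: Δl = 2.6/cos43.3° = 3.573 m; N'_4 = 171·cos43.3° = 124.4; c'Δl = 28.58; W sinα = 117.3
Slice 5: Δl = 1.3/cos60.1° = 2.608 m; N'_5 = 30·cos60.1° = 15.0; c'Δl = 20.86; W sinα = 26.0
Σc'Δl = 113.1 kN/m; ΣN' = 470.0 kN/m; ΣW sinα = 248.3 kN/m
Resisting = 113.1 + 470.0·tan21.9° = 113.1 + 188.9 = 302.0 kN/m
FS = 302.0 / 248.3 = 1.216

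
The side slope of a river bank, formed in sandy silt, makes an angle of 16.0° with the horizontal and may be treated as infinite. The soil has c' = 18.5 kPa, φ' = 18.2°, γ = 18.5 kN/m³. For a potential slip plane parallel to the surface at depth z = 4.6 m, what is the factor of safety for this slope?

For an infinite slope with a slip plane parallel to the surface (no pore pressure): FS = [c' + γz cos²β tanφ'] / [γz sinβ cosβ].
γz = 18.5·4.6 = 85.10 kN/m²
Numerator = 18.5 + 85.10·cos²16.0°·tan18.2° = 18.5 + 85.10·0.9240·0.3288 = 44.354 kPa
Denominator = 85.10·sin16.0°·cos16.0° = 85.10·0.2756·0.9613 = 22.548 kPa
FS = 44.354 / 22.548 = 1.967

FS = 1.97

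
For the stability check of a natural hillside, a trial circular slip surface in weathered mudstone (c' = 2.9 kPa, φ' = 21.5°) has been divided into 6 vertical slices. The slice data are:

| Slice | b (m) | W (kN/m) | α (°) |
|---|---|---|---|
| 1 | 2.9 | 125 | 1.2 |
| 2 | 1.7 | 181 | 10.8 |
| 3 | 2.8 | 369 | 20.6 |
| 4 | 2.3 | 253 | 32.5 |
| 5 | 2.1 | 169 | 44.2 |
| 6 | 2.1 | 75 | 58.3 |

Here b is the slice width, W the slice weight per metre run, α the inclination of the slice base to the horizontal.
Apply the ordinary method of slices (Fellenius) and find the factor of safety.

FS = 0.94

Ordinary method of slices: FS = Σ[c'·Δl_i + (W_i cosα_i)·tanφ'] / Σ W_i sinα_i, with Δl_i = b_i / cosα_i.
Slice 1: Δl = 2.9/cos1.2° = 2.901 m; N'_1 = 125·cos1.2° = 125.0; c'Δl = 8.41; W sinα = 2.6
Slice 2: Δl = 1.7/cos10.8° = 1.731 m; N'_2 = 181·cos10.8° = 177.8; c'Δl = 5.02; W sinα = 33.9
Slice 3: Δl = 2.8/cos20.6° = 2.991 m; N'_3 = 369·cos20.6° = 345.4; c'Δl = 8.67; W sinα = 129.8
Slice 4: Δl = 2.3/cos32.5° = 2.727 m; N'_4 = 253·cos32.5° = 213.4; c'Δl = 7.91; W sinα = 135.9
Slice 5: Δl = 2.1/cos44.2° = 2.929 m; N'_5 = 169·cos44.2° = 121.2; c'Δl = 8.49; W sinα = 117.8
Slice 6: Δl = 2.1/cos58.3° = 3.996 m; N'_6 = 75·cos58.3° = 39.4; c'Δl = 11.59; W sinα = 63.8
Σc'Δl = 50.1 kN/m; ΣN' = 1022.1 kN/m; ΣW sinα = 483.9 kN/m
Resisting = 50.1 + 1022.1·tan21.5° = 50.1 + 402.6 = 452.7 kN/m
FS = 452.7 / 483.9 = 0.936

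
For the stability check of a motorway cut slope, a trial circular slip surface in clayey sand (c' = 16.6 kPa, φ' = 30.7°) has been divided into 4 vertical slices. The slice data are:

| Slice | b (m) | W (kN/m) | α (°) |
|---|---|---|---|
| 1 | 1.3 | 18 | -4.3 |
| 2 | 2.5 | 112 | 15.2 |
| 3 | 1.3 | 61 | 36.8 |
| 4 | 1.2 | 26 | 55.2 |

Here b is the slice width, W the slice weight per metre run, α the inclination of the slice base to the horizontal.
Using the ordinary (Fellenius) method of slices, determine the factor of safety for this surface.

Ordinary method of slices: FS = Σ[c'·Δl_i + (W_i cosα_i)·tanφ'] / Σ W_i sinα_i, with Δl_i = b_i / cosα_i.
Slice 1: Δl = 1.3/cos(-4.3°) = 1.304 m; N'_1 = 18·cos(-4.3°) = 17.9; c'Δl = 21.64; W sinα = -1.3
Slice 2: Δl = 2.5/cos15.2° = 2.591 m; N'_2 = 112·cos15.2° = 108.1; c'Δl = 43.00; W sinα = 29.4
Slice 3: Δl = 1.3/cos36.8° = 1.624 m; N'_3 = 61·cos36.8° = 48.8; c'Δl = 26.95; W sinα = 36.5
Slice 4: Δl = 1.2/cos55.2° = 2.103 m; N'_4 = 26·cos55.2° = 14.8; c'Δl = 34.90; W sinα = 21.3
Σc'Δl = 126.5 kN/m; ΣN' = 189.7 kN/m; ΣW sinα = 85.9 kN/m
Resisting = 126.5 + 189.7·tan30.7° = 126.5 + 112.6 = 239.1 kN/m
FS = 239.1 / 85.9 = 2.784

FS = 2.78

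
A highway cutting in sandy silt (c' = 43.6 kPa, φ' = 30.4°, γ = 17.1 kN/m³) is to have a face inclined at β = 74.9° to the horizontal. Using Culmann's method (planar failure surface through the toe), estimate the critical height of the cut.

H_c = 29.62 m

Culmann's analysis gives the critical failure plane at α_cr = (β + φ')/2 = (74.9 + 30.4)/2 = 52.7°, and the critical height
H_c = (4c'/γ) · sinβ cosφ' / [1 − cos(β − φ')]
    = (4·43.6/17.1) · sin74.9°·cos30.4° / [1 − cos(44.5°)]
    = 10.199 · 0.9655·0.8625 / [1 − 0.7133]
    = 10.199 · 0.8327 / 0.2867
    = 29.62 m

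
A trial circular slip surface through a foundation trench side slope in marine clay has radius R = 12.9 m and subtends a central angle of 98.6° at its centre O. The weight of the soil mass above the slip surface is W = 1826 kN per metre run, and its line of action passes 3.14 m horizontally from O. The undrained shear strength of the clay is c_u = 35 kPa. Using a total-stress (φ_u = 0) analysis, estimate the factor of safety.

Taking moments about the centre O, the resisting moment is provided by the undrained shear strength acting along the arc:
Arc length L_a = R·θ = 12.9·(98.6°·π/180) = 12.9·1.7209 = 22.20 m
M_R = c_u·L_a·R = 35·22.20·12.9 = 10023.1 kN·m/m
M_D = W·d = 1826·3.14 = 5733.6 kN·m/m
FS = M_R / M_D = 10023.1 / 5733.6 = 1.748

FS = 1.75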